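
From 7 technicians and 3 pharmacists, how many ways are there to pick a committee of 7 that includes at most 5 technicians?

Split by how many technicians are chosen (0 through 5).
Sum: C(7,0)·C(3,7) + C(7,1)·C(3,6) + C(7,2)·C(3,5) + C(7,3)·C(3,4) + C(7,4)·C(3,3) + C(7,5)·C(3,2) = 0 + 0 + 0 + 0 + 35 + 63 = 98.

98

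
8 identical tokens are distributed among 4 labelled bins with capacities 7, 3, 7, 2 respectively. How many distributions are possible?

Without the upper bounds there are C(11,3) = 165 ways to split 8 among 4 bins.
Subtract solutions that violate a single cap (substitute x_i' = x_i − (cap_i+1)): x_1 ≥ 8 gives C(3,3) = 1; x_2 ≥ 4 gives C(7,3) = 35; x_3 ≥ 8 gives C(3,3) = 1; x_4 ≥ 3 gives C(8,3) = 56. Together 93.
Add back pairs where two caps are both exceeded: 0 + 0 + 0 + 0 + 4 + 0 = 4.
By inclusion–exclusion the count is 165 − 93 + 4 = 76.

76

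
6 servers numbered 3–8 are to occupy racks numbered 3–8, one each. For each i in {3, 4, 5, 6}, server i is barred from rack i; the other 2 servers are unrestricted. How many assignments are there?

Let Aᵢ (for 3 ≤ i ≤ 6) be the placements that put server i in its forbidden rack. Any j of these fix j positions, leaving (6−j)! ways to fill the rest, and there are C(4,j) ways to pick which j.
By inclusion–exclusion, the number of valid placements is Σ_{j=0}^{4} (−1)^j C(4,j)·(6−j)!.
Computing: 720 − 480 + 144 − 24 + 2 = 362.

362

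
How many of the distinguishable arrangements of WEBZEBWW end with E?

Fix E in the last position and arrange the remaining 7 letters.
Those 7 letters have B appearing twice and W appearing 3 times, giving (7)!/(3!·2!) = 420.

420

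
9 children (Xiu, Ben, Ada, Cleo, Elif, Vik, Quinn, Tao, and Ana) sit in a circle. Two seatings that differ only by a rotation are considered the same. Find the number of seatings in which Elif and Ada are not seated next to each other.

Without the restriction there are (8)! = 40320 seatings.
Seatings with Elif beside Ada: treat them as a block with 2 internal orders, giving 2 × (7)! = 10080.
Subtracting, 40320 − 10080 = 30240.

30240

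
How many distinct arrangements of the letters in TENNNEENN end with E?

168

Fix E in the last position and arrange the remaining 8 letters.
Those 8 letters have E appearing twice and N appearing 5 times, giving (8)!/(5!·2!) = 168.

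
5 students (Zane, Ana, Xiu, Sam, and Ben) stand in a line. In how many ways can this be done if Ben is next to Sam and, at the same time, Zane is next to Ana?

24

Treat {Ben,Sam} as one block (2 orders) and {Zane,Ana} as another (2 orders).
That leaves 3 units to arrange: 2 × 2 × 3! = 4 × 6 = 24.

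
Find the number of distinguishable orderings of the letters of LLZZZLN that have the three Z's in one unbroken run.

Treat the 3 copies of Z as a single block. The multiset to arrange is then {ZZZ, L, L, L, N}, 5 items in all.
That gives (5)!/(3!) = 20 arrangements.

20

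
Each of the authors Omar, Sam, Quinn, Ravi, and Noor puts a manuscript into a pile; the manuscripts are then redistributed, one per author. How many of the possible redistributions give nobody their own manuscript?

Count assignments avoiding every fixed point. For any j of the 5 authors fixed to their own manuscript, the other 5−j can be arranged in (5−j)! ways.
By inclusion–exclusion this is Σ_{j=0}^{5} (−1)^j C(5,j)·(5−j)!.
Computing: 120 − 120 + 60 − 20 + 5 − 1 = 44.

44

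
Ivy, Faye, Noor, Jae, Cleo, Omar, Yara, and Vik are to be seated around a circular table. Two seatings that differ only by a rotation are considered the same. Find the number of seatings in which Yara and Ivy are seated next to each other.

1440

Treat {Yara, Ivy} as one unit (2 internal orders) and seat the resulting 7 units around the table: (6)! circular arrangements.
So 2 × (6)! = 2 × 720 = 1440.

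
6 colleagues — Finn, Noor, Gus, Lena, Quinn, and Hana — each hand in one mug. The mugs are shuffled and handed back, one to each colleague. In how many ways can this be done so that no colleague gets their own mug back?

265

This is the derangement count D_6: permutations of 6 items with no fixed point.
By inclusion–exclusion this is Σ_{j=0}^{6} (−1)^j C(6,j)·(6−j)!.
Computing: 720 − 720 + 360 − 120 + 30 − 6 + 1 = 265.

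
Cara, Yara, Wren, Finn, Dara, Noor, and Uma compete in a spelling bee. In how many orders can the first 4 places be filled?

840

There are 7 choices for 1st place, 6 for 2nd, and so on down to 4 for position 4.
That gives 7 × 6 × 5 × 4 = 840.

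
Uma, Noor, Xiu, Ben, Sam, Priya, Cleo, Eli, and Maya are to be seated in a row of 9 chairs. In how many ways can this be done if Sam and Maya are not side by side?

282240

There are 9! = 362880 arrangements in all. If Sam and Maya are adjacent, merging them into one block gives 2·(8)! = 80640 arrangements.
So 362880 − 80640 = 282240 arrangements keep them apart.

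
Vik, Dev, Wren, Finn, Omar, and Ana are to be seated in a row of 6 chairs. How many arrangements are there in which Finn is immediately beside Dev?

240

Place the 4 others and the Finn-Dev pair as 5 objects in a line; the pair has 2 internal arrangements.
So the count is 2·(5)! = 240.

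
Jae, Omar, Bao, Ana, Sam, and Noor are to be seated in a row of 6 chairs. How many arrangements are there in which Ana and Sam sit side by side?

Place the 4 others and the Ana-Sam pair as 5 objects in a line; the pair has 2 internal arrangements.
So the count is 2·(5)! = 240.

240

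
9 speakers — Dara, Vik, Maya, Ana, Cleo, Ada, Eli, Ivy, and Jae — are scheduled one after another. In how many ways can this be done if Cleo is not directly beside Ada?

282240

There are 9! = 362880 arrangements in all. If Cleo and Ada are adjacent, merging them into one block gives 2·(8)! = 80640 arrangements.
So 362880 − 80640 = 282240 arrangements keep them apart.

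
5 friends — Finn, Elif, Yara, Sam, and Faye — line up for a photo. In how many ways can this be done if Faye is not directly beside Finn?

72

Of the 5! = 120 arrangements, those with Faye and Finn adjacent number 2 × 4! = 48 (treat the pair as a block with 2 internal orders).
So 120 − 48 = 72 arrangements keep them apart.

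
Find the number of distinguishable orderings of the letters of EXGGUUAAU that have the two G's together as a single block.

3360

Treat the 2 copies of G as a single block. The multiset to arrange is then {GG, A, A, E, U, U, U, X}, 8 items in all.
That gives (8)!/(3!·2!) = 3360 arrangements.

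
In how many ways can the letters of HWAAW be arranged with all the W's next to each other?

12

Treat the 2 copies of W as a single block. The multiset to arrange is then {WW, A, A, H}, 4 items in all.
That gives (4)!/(2!) = 12 arrangements.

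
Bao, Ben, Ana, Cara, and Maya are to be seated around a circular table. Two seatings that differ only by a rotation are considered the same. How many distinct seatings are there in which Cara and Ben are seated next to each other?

Treat {Cara, Ben} as one unit (2 internal orders) and seat the resulting 4 units around the table: (3)! circular arrangements.
So 2 × (3)! = 2 × 6 = 12.

12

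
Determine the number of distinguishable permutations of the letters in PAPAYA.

60

Letter multiplicities in PAPAYA: A×3, P×2, Y×1.
Dividing 6! = 720 by 3!·2! = 12 for the repeated letters gives 60.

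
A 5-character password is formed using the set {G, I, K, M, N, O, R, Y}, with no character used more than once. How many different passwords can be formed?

This is a permutation of 5 out of 8: P(8,5) = 8!/3!.
8 × 7 × 6 × 5 × 4 = 6720.

6720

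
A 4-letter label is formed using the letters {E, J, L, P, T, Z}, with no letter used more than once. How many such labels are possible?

360

With no repetition, fill the 4 letters in order: 6 choices, then 5, down to 3.
6 × 5 × 4 × 3 = 360.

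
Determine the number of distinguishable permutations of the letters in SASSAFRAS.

The 9 letters of SASSAFRAS have repeats: A appearing 3 times and S appearing 4 times.
Dividing 9! = 362880 by 4!·3! = 144 for the repeated letters gives 2520.

2520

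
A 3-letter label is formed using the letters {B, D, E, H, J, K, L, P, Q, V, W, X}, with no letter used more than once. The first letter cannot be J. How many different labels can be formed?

The first letter has 12−1 = 11 choices (anything except J).
The remaining 2 letters are filled from the other 11 symbols without repetition: 11 × 10 = 110.
Total: 11 × 110 = 1210.

1210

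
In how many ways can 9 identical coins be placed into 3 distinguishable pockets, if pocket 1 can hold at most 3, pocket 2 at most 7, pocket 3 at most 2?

Without the upper bounds there are C(11,2) = 55 ways to split 9 among 3 pockets.
Subtract solutions that violate a single cap (substitute x_i' = x_i − (cap_i+1)): x_1 ≥ 4 gives C(7,2) = 21; x_2 ≥ 8 gives C(3,2) = 3; x_3 ≥ 3 gives C(8,2) = 28. Together 52.
Add back pairs where two caps are both exceeded: 0 + 6 + 0 = 6.
By inclusion–exclusion the count is 55 − 52 + 6 = 9.

9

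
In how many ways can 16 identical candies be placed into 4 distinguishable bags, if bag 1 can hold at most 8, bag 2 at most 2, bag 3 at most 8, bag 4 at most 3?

42

By stars and bars, unrestricted non-negative solutions to x_1+…+x_4 = 16 number C(16+3,3) = 969.
Subtract solutions that violate a single cap (substitute x_i' = x_i − (cap_i+1)): x_1 ≥ 9 gives C(10,3) = 120; x_2 ≥ 3 gives C(16,3) = 560; x_3 ≥ 9 gives C(10,3) = 120; x_4 ≥ 4 gives C(15,3) = 455. Together 1255.
Add back pairs where two caps are both exceeded: 35 + 0 + 20 + 35 + 220 + 20 = 330.
Subtract triples: 0 + 1 + 0 + 1 = 2.
By inclusion–exclusion the count is 969 − 1255 + 330 − 2 = 42.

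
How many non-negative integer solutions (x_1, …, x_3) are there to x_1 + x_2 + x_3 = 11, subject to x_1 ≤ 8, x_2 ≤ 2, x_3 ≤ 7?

Ignoring the caps, the number of non-negative solutions to x_1+…+x_3 = 11 is C(13,2) = 78.
Subtract solutions that violate a single cap (substitute x_i' = x_i − (cap_i+1)): x_1 ≥ 9 gives C(4,2) = 6; x_2 ≥ 3 gives C(10,2) = 45; x_3 ≥ 8 gives C(5,2) = 10. Together 61.
Add back pairs where two caps are both exceeded: 0 + 0 + 1 = 1.
By inclusion–exclusion the count is 78 − 61 + 1 = 18.

18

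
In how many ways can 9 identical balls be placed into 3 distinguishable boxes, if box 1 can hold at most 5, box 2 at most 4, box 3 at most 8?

Without the upper bounds there are C(11,2) = 55 ways to split 9 among 3 boxes.
Subtract solutions that violate a single cap (substitute x_i' = x_i − (cap_i+1)): x_1 ≥ 6 gives C(5,2) = 10; x_2 ≥ 5 gives C(6,2) = 15; x_3 ≥ 9 gives C(2,2) = 1. Together 26.
No two caps can be exceeded simultaneously, so the pair terms are all 0.
By inclusion–exclusion the count is 55 − 26 + 0 = 29.

29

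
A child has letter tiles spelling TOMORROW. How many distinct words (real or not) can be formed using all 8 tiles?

TOMORROW has 8 letters with O appearing 3 times and R appearing twice.
So there are 8! / (3!·2!) = 3360 distinguishable arrangements.

3360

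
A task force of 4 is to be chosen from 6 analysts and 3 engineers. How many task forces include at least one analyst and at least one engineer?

111

Unrestricted: C(9,4) = 126 ways to pick any 4 of the 9.
Subtract selections that omit an entire group: no analysts → C(3,4) = 0; no engineers → C(6,4) = 15.
Both groups omitted at once is impossible, so 126 − 15 = 111.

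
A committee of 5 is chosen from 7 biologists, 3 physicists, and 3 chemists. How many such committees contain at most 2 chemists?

Split by how many chemists are chosen (0 through 2).
Sum: C(3,0)·C(10,5) + C(3,1)·C(10,4) + C(3,2)·C(10,3) = 252 + 630 + 360 = 1242.

1242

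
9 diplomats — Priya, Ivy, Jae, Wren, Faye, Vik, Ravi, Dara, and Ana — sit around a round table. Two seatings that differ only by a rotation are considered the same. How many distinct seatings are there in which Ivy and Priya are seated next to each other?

10080

Glue Ivy and Priya into a block (2 internal orders). Seating 8 units around a circle gives (7)! arrangements.
So 2 × (7)! = 2 × 5040 = 10080.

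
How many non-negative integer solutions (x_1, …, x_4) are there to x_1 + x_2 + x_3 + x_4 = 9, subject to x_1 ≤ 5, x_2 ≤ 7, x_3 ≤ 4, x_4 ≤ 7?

157

By stars and bars, unrestricted non-negative solutions to x_1+…+x_4 = 9 number C(9+3,3) = 220.
Subtract solutions that violate a single cap (substitute x_i' = x_i − (cap_i+1)): x_1 ≥ 6 gives C(6,3) = 20; x_2 ≥ 8 gives C(4,3) = 4; x_3 ≥ 5 gives C(7,3) = 35; x_4 ≥ 8 gives C(4,3) = 4. Together 63.
No two caps can be exceeded simultaneously, so the pair terms are all 0.
By inclusion–exclusion the count is 220 − 63 + 0 = 157.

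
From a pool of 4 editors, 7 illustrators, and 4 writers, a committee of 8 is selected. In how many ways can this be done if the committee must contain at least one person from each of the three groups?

Total 8-person selections from all 15: C(15,8) = 6435.
Selections missing a whole group: no editors → C(11,8) = 165; no illustrators → C(8,8) = 1; no writers → C(11,8) = 165.
Add back selections omitting two groups (i.e. drawn from a single group): C(4,8) + C(7,8) + C(4,8) = 0.
By inclusion–exclusion: 6435 − 331 + 0 = 6104.

6104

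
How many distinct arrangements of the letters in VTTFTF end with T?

30

With the last slot taken by T, it remains to arrange the other 5 letters (VTFTF).
Those 5 letters have F appearing twice and T appearing twice, giving (5)!/(2!·2!) = 30.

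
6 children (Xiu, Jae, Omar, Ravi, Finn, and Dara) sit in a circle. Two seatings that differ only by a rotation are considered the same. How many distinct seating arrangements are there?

120

Fix one person's seat to break rotational symmetry; the remaining 5 people can be arranged in (5)! = 120 ways.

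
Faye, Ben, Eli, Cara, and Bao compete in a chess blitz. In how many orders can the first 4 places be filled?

This is an ordered selection of 4 from 5: P(5,4).
That gives 5 × 4 × 3 × 2 = 120.

120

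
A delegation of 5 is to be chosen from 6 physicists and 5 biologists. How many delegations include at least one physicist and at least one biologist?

Total 5-person selections from all 11: C(11,5) = 462.
Subtract selections that omit an entire group: no physicists → C(5,5) = 1; no biologists → C(6,5) = 6.
Both groups omitted at once is impossible, so 462 − 7 = 455.

455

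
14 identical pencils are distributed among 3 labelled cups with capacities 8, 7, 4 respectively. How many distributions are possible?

By stars and bars, unrestricted non-negative solutions to x_1+…+x_3 = 14 number C(14+2,2) = 120.
Subtract solutions that violate a single cap (substitute x_i' = x_i − (cap_i+1)): x_1 ≥ 9 gives C(7,2) = 21; x_2 ≥ 8 gives C(8,2) = 28; x_3 ≥ 5 gives C(11,2) = 55. Together 104.
Add back pairs where two caps are both exceeded: 0 + 1 + 3 = 4.
By inclusion–exclusion the count is 120 − 104 + 4 = 20.

20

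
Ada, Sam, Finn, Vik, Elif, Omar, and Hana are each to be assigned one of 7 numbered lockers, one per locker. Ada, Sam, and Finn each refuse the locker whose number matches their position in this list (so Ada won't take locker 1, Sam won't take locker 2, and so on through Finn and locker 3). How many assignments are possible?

Let Aᵢ (for i ∈ {1, 2, 3}) be the placements that put person i in their forbidden locker. Any j of these fix j positions, leaving (7−j)! ways to fill the rest, and there are C(3,j) ways to pick which j.
By inclusion–exclusion, the number of valid placements is Σ_{j=0}^{3} (−1)^j C(3,j)·(7−j)!.
Computing: 5040 − 2160 + 360 − 24 = 3216.

3216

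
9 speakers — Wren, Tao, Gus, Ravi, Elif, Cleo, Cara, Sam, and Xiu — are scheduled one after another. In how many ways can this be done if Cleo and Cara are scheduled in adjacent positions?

80640

Place the 7 others and the Cleo-Cara pair as 8 objects in a line; the pair has 2 internal arrangements.
So the count is 2·(8)! = 80640.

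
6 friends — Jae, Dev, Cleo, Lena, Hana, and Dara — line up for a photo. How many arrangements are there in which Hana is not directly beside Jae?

480

Of the 6! = 720 arrangements, those with Hana and Jae adjacent number 2 × 5! = 240 (treat the pair as a block with 2 internal orders).
So 720 − 240 = 480 arrangements keep them apart.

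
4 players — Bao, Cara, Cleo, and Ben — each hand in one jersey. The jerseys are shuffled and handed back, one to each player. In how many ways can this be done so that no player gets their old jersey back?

Count assignments avoiding every fixed point. For any j of the 4 players fixed to their old jersey, the other 4−j can be arranged in (4−j)! ways.
By inclusion–exclusion this is Σ_{j=0}^{4} (−1)^j C(4,j)·(4−j)!.
Computing: 24 − 24 + 12 − 4 + 1 = 9.

9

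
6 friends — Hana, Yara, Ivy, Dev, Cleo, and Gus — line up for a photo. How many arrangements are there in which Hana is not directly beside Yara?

480

There are 6! = 720 arrangements in all. If Hana and Yara are adjacent, merging them into one block gives 2·(5)! = 240 arrangements.
So 720 − 240 = 480 arrangements keep them apart.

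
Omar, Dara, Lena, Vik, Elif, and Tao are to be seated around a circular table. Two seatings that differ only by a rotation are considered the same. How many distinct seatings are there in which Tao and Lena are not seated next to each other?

72

Without the restriction there are (5)! = 120 seatings.
Those with Tao next to Lena: fuse the pair into one unit and seat 5 units around a circle — 2·(4)! = 48.
Subtracting, 120 − 48 = 72.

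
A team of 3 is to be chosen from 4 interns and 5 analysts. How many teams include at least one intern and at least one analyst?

70

With no constraint there are C(9,3) = 84 possible selections.
Selections missing a whole group: no interns → C(5,3) = 10; no analysts → C(4,3) = 4.
Both groups omitted at once is impossible, so 84 − 14 = 70.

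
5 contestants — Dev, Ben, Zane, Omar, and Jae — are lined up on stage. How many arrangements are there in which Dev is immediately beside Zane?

Glue Dev and Zane into one block (2 internal orders), leaving 4 units to arrange in a row.
That gives 2 × 4! = 2 × 24 = 48.

48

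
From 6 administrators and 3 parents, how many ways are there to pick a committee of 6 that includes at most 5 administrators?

Split by how many administrators are chosen (0 through 5).
Sum: C(6,0)·C(3,6) + C(6,1)·C(3,5) + C(6,2)·C(3,4) + C(6,3)·C(3,3) + C(6,4)·C(3,2) + C(6,5)·C(3,1) = 0 + 0 + 0 + 20 + 45 + 18 = 83.

83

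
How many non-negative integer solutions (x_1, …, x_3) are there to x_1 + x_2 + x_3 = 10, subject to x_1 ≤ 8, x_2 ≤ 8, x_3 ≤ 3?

32

By stars and bars, unrestricted non-negative solutions to x_1+…+x_3 = 10 number C(10+2,2) = 66.
Subtract solutions that violate a single cap (substitute x_i' = x_i − (cap_i+1)): x_1 ≥ 9 gives C(3,2) = 3; x_2 ≥ 9 gives C(3,2) = 3; x_3 ≥ 4 gives C(8,2) = 28. Together 34.
No two caps can be exceeded simultaneously, so the pair terms are all 0.
By inclusion–exclusion the count is 66 − 34 + 0 = 32.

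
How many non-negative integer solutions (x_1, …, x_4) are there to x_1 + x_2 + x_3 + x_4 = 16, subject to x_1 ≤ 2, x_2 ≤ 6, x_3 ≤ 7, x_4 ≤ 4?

19

By stars and bars, unrestricted non-negative solutions to x_1+…+x_4 = 16 number C(16+3,3) = 969.
Subtract solutions that violate a single cap (substitute x_i' = x_i − (cap_i+1)): x_1 ≥ 3 gives C(16,3) = 560; x_2 ≥ 7 gives C(12,3) = 220; x_3 ≥ 8 gives C(11,3) = 165; x_4 ≥ 5 gives C(14,3) = 364. Together 1309.
Add back pairs where two caps are both exceeded: 84 + 56 + 165 + 4 + 35 + 20 = 364.
Subtract triples: 0 + 4 + 1 + 0 = 5.
By inclusion–exclusion the count is 969 − 1309 + 364 − 5 = 19.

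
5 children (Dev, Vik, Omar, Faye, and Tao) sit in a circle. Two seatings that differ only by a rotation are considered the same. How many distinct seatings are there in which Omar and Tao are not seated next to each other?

All circular seatings of 5 people number (4)! = 24.
Those with Omar next to Tao: fuse the pair into one unit and seat 4 units around a circle — 2·(3)! = 12.
Subtracting, 24 − 12 = 12.

12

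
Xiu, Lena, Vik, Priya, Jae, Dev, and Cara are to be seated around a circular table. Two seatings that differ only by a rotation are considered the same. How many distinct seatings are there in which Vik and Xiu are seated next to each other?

Glue Vik and Xiu into a block (2 internal orders). Seating 6 units around a circle gives (5)! arrangements.
So 2 × (5)! = 2 × 120 = 240.

240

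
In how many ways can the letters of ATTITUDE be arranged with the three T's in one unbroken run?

720

Treat the 3 copies of T as a single block. The multiset to arrange is then {TTT, A, D, E, I, U}, 6 items in all.
All 6 items are distinct, so there are (6)! = 720 arrangements.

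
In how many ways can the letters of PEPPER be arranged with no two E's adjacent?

There are 6!/(3!·2!) = 60 arrangements of PEPPER in total.
If the two E's are adjacent, glue them into one block, leaving 5 items to arrange: (5)!/(3!) = 20 ways.
Subtracting, 60 − 20 = 40 arrangements keep the E's apart.

40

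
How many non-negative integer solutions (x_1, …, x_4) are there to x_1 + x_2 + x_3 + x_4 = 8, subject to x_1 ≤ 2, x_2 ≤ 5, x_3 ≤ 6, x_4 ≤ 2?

49

Ignoring the caps, the number of non-negative solutions to x_1+…+x_4 = 8 is C(11,3) = 165.
Subtract solutions that violate a single cap (substitute x_i' = x_i − (cap_i+1)): x_1 ≥ 3 gives C(8,3) = 56; x_2 ≥ 6 gives C(5,3) = 10; x_3 ≥ 7 gives C(4,3) = 4; x_4 ≥ 3 gives C(8,3) = 56. Together 126.
Add back pairs where two caps are both exceeded: 0 + 0 + 10 + 0 + 0 + 0 = 10.
By inclusion–exclusion the count is 165 − 126 + 10 = 49.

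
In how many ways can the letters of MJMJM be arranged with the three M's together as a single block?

3

Treat the 3 copies of M as a single block. The multiset to arrange is then {MMM, J, J}, 3 items in all.
That gives (3)!/(2!) = 3 arrangements.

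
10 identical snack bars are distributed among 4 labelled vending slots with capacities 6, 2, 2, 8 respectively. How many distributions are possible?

By stars and bars, unrestricted non-negative solutions to x_1+…+x_4 = 10 number C(10+3,3) = 286.
Subtract solutions that violate a single cap (substitute x_i' = x_i − (cap_i+1)): x_1 ≥ 7 gives C(6,3) = 20; x_2 ≥ 3 gives C(10,3) = 120; x_3 ≥ 3 gives C(10,3) = 120; x_4 ≥ 9 gives C(4,3) = 4. Together 264.
Add back pairs where two caps are both exceeded: 1 + 1 + 0 + 35 + 0 + 0 = 37.
By inclusion–exclusion the count is 286 − 264 + 37 = 59.

59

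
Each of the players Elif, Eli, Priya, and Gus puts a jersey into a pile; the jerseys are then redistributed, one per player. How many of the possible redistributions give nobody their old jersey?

Count assignments avoiding every fixed point. For any j of the 4 players fixed to their old jersey, the other 4−j can be arranged in (4−j)! ways.
By inclusion–exclusion this is Σ_{j=0}^{4} (−1)^j C(4,j)·(4−j)!.
Computing: 24 − 24 + 12 − 4 + 1 = 9.

9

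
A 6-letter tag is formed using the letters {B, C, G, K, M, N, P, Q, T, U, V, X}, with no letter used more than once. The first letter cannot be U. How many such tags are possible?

609840

The first letter has 12−1 = 11 choices (anything except U).
The remaining 5 letters are filled from the other 11 symbols without repetition: 11 × 10 × 9 × 8 × 7 = 55440.
Total: 11 × 55440 = 609840.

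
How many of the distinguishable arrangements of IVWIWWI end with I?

60

With the last slot taken by I, it remains to arrange the other 6 letters (VWIWWI).
Those 6 letters have I appearing twice and W appearing 3 times, giving (6)!/(3!·2!) = 60.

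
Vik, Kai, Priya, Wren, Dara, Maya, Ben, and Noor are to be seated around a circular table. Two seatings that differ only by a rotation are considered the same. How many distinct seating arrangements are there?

Around a circle, 8 distinct people have 8!/8 = (7)! = 5040 rotationally distinct seatings.

5040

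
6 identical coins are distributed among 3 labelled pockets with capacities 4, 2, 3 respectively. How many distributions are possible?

Ignoring the caps, the number of non-negative solutions to x_1+…+x_3 = 6 is C(8,2) = 28.
Subtract solutions that violate a single cap (substitute x_i' = x_i − (cap_i+1)): x_1 ≥ 5 gives C(3,2) = 3; x_2 ≥ 3 gives C(5,2) = 10; x_3 ≥ 4 gives C(4,2) = 6. Together 19.
No two caps can be exceeded simultaneously, so the pair terms are all 0.
By inclusion–exclusion the count is 28 − 19 + 0 = 9.

9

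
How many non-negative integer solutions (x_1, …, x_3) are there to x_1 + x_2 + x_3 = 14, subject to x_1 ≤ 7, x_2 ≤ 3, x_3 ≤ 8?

14

Without the upper bounds there are C(16,2) = 120 ways to split 14 among 3 variables.
Subtract solutions that violate a single cap (substitute x_i' = x_i − (cap_i+1)): x_1 ≥ 8 gives C(8,2) = 28; x_2 ≥ 4 gives C(12,2) = 66; x_3 ≥ 9 gives C(7,2) = 21. Together 115.
Add back pairs where two caps are both exceeded: 6 + 0 + 3 = 9.
By inclusion–exclusion the count is 120 − 115 + 9 = 14.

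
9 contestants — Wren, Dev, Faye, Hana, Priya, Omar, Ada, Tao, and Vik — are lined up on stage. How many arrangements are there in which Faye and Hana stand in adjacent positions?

80640

Treat {Faye, Hana} as a single unit. There are 8 units to order, and the pair itself can be ordered 2 ways.
That gives 2 × 8! = 2 × 40320 = 80640.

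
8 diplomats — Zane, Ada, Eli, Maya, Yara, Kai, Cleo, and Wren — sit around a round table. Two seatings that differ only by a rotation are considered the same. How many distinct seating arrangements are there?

5040

Around a circle, 8 distinct people have 8!/8 = (7)! = 5040 rotationally distinct seatings.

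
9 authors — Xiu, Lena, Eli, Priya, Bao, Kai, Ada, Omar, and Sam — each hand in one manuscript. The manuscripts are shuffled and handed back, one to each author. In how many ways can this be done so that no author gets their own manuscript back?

133496

This is the derangement count D_9: permutations of 9 items with no fixed point.
By inclusion–exclusion this is Σ_{j=0}^{9} (−1)^j C(9,j)·(9−j)!.
Computing: 362880 − 362880 + 181440 − 60480 + 15120 − 3024 + 504 − 72 + 9 − 1 = 133496.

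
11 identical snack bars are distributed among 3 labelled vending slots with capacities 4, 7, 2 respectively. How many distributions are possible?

6

Without the upper bounds there are C(13,2) = 78 ways to split 11 among 3 vending slots.
Subtract solutions that violate a single cap (substitute x_i' = x_i − (cap_i+1)): x_1 ≥ 5 gives C(8,2) = 28; x_2 ≥ 8 gives C(5,2) = 10; x_3 ≥ 3 gives C(10,2) = 45. Together 83.
Add back pairs where two caps are both exceeded: 0 + 10 + 1 = 11.
By inclusion–exclusion the count is 78 − 83 + 11 = 6.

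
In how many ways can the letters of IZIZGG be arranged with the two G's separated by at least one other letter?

There are 6!/(2!·2!·2!) = 90 arrangements of IZIZGG in total.
If the two G's are adjacent, glue them into one block, leaving 5 items to arrange: (5)!/(2!·2!) = 30 ways.
Hence 90 − 30 = 60.

60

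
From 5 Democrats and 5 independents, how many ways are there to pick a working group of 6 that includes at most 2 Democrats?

55

Split by how many Democrats are chosen (0 through 2).
Sum: C(5,0)·C(5,6) + C(5,1)·C(5,5) + C(5,2)·C(5,4) = 0 + 5 + 50 = 55.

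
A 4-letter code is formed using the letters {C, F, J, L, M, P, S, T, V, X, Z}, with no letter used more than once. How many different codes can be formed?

With no repetition, fill the 4 letters in order: 11 choices, then 10, down to 8.
11 × 10 × 9 × 8 = 7920.

7920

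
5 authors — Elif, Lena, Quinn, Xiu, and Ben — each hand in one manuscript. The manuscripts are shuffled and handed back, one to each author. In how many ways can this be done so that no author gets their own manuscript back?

44

This is the derangement count D_5: permutations of 5 items with no fixed point.
By inclusion–exclusion this is Σ_{j=0}^{5} (−1)^j C(5,j)·(5−j)!.
Computing: 120 − 120 + 60 − 20 + 5 − 1 = 44.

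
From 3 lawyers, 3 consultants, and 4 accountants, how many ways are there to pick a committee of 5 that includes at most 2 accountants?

186

Split by how many accountants are chosen (0 through 2).
Sum: C(4,0)·C(6,5) + C(4,1)·C(6,4) + C(4,2)·C(6,3) = 6 + 60 + 120 = 186.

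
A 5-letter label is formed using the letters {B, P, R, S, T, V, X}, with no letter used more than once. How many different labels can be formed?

This is a permutation of 5 out of 7: P(7,5) = 7!/2!.
7 × 6 × 5 × 4 × 3 = 2520.

2520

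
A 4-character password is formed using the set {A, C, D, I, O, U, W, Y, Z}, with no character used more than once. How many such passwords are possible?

3024

With no repetition, fill the 4 characters in order: 9 choices, then 8, down to 6.
That product is 9 × 8 × 7 × 6 = 3024.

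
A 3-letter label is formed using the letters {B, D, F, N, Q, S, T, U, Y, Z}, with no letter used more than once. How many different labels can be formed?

720

Choose and order 3 of the 10 symbols: the first letter has 10 options, the next 9, then 8.
10 × 9 × 8 = 720.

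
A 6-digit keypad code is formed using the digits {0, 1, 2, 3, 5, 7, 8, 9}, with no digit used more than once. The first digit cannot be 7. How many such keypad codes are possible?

The first digit has 8−1 = 7 choices (anything except 7).
The remaining 5 digits are filled from the other 7 symbols without repetition: 7 × 6 × 5 × 4 × 3 = 2520.
Total: 7 × 2520 = 17640.

17640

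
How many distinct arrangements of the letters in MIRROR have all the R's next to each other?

24

Treat the 3 copies of R as a single block. The multiset to arrange is then {RRR, I, M, O}, 4 items in all.
All 4 items are distinct, so there are (4)! = 24 arrangements.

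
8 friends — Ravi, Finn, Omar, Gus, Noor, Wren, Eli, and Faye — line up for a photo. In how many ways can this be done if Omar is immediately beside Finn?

10080

Treat {Omar, Finn} as a single unit. There are 7 units to order, and the pair itself can be ordered 2 ways.
That gives 2 × 7! = 2 × 5040 = 10080.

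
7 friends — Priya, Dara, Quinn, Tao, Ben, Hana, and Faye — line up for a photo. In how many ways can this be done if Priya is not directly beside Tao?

3600

There are 7! = 5040 arrangements in all. If Priya and Tao are adjacent, merging them into one block gives 2·(6)! = 1440 arrangements.
So 5040 − 1440 = 3600 arrangements keep them apart.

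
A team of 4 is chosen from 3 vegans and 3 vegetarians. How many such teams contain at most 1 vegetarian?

3

Split by how many vegetarians are chosen (0 through 1).
Sum: C(3,0)·C(3,4) + C(3,1)·C(3,3) = 0 + 3 = 3.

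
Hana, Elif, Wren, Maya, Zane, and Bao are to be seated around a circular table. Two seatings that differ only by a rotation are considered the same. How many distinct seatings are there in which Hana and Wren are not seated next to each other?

Without the restriction there are (5)! = 120 seatings.
Those with Hana next to Wren: fuse the pair into one unit and seat 5 units around a circle — 2·(4)! = 48.
Subtracting, 120 − 48 = 72.

72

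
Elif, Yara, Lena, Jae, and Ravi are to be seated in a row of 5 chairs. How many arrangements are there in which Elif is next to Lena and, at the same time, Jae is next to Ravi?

24

Treat {Elif,Lena} as one block (2 orders) and {Jae,Ravi} as another (2 orders).
That leaves 3 units to arrange: 2 × 2 × 3! = 4 × 6 = 24.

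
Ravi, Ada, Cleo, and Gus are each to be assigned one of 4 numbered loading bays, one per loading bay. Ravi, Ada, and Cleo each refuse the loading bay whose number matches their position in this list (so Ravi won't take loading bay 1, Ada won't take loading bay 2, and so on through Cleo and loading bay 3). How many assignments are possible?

11

Let Aᵢ (for i ∈ {1, 2, 3}) be the placements that put person i in their forbidden loading bay. Any j of these fix j positions, leaving (4−j)! ways to fill the rest, and there are C(3,j) ways to pick which j.
By inclusion–exclusion, the number of valid placements is Σ_{j=0}^{3} (−1)^j C(3,j)·(4−j)!.
Computing: 24 − 18 + 6 − 1 = 11.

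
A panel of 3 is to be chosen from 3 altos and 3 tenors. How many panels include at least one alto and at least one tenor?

Total 3-person selections from all 6: C(6,3) = 20.
Selections missing a whole group: no altos → C(3,3) = 1; no tenors → C(3,3) = 1.
Both groups omitted at once is impossible, so 20 − 2 = 18.

18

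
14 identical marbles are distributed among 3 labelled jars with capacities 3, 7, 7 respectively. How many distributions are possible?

Ignoring the caps, the number of non-negative solutions to x_1+…+x_3 = 14 is C(16,2) = 120.
Subtract solutions that violate a single cap (substitute x_i' = x_i − (cap_i+1)): x_1 ≥ 4 gives C(12,2) = 66; x_2 ≥ 8 gives C(8,2) = 28; x_3 ≥ 8 gives C(8,2) = 28. Together 122.
Add back pairs where two caps are both exceeded: 6 + 6 + 0 = 12.
By inclusion–exclusion the count is 120 − 122 + 12 = 10.

10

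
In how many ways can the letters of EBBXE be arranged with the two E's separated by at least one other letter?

18

Total arrangements of EBBXE: 5!/(2!·2!) = 30.
If the two E's are adjacent, glue them into one block, leaving 4 items to arrange: (4)!/(2!) = 12 ways.
Hence 30 − 12 = 18.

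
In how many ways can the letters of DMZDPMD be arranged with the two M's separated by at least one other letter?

300

There are 7!/(3!·2!) = 420 arrangements of DMZDPMD in total.
Arrangements with the M's together: treat MM as one letter, giving (6)!/(3!) = 120.
Hence 420 − 120 = 300.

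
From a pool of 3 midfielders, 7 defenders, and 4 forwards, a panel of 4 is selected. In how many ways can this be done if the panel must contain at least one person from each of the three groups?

Total 4-person selections from all 14: C(14,4) = 1001.
Subtract selections that omit an entire group: no midfielders → C(11,4) = 330; no defenders → C(7,4) = 35; no forwards → C(10,4) = 210.
Add back selections omitting two groups (i.e. drawn from a single group): C(3,4) + C(7,4) + C(4,4) = 36.
By inclusion–exclusion: 1001 − 575 + 36 = 462.

462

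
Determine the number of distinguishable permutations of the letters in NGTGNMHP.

10080

Letter multiplicities in NGTGNMHP: G×2, H×1, M×1, N×2, P×1, T×1.
So there are 8! / (2!·2!) = 10080 distinguishable arrangements.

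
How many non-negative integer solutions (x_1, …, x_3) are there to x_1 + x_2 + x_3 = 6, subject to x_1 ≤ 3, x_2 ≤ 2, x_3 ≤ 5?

11

By stars and bars, unrestricted non-negative solutions to x_1+…+x_3 = 6 number C(6+2,2) = 28.
Subtract solutions that violate a single cap (substitute x_i' = x_i − (cap_i+1)): x_1 ≥ 4 gives C(4,2) = 6; x_2 ≥ 3 gives C(5,2) = 10; x_3 ≥ 6 gives C(2,2) = 1. Together 17.
No two caps can be exceeded simultaneously, so the pair terms are all 0.
By inclusion–exclusion the count is 28 − 17 + 0 = 11.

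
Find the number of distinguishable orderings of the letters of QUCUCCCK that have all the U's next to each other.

210

Treat the 2 copies of U as a single block. The multiset to arrange is then {UU, C, C, C, C, K, Q}, 7 items in all.
That gives (7)!/(4!) = 210 arrangements.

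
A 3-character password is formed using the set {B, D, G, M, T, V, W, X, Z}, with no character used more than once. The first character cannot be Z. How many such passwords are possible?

448

The first character has 9−1 = 8 choices (anything except Z).
The remaining 2 characters are filled from the other 8 symbols without repetition: 8 × 7 = 56.
Total: 8 × 56 = 448.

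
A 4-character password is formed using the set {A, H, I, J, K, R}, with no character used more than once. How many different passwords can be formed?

360

With no repetition, fill the 4 characters in order: 6 choices, then 5, down to 3.
6 × 5 × 4 × 3 = 360.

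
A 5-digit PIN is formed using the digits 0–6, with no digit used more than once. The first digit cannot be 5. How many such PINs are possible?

The first digit has 7−1 = 6 choices (anything except 5).
The remaining 4 digits are filled from the other 6 symbols without repetition: 6 × 5 × 4 × 3 = 360.
Total: 6 × 360 = 2160.

2160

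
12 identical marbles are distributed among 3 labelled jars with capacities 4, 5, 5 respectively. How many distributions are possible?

Without the upper bounds there are C(14,2) = 91 ways to split 12 among 3 jars.
Subtract solutions that violate a single cap (substitute x_i' = x_i − (cap_i+1)): x_1 ≥ 5 gives C(9,2) = 36; x_2 ≥ 6 gives C(8,2) = 28; x_3 ≥ 6 gives C(8,2) = 28. Together 92.
Add back pairs where two caps are both exceeded: 3 + 3 + 1 = 7.
By inclusion–exclusion the count is 91 − 92 + 7 = 6.

6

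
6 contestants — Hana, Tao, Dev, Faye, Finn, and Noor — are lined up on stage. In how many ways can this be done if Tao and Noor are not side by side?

Of the 6! = 720 arrangements, those with Tao and Noor adjacent number 2 × 5! = 240 (treat the pair as a block with 2 internal orders).
So 720 − 240 = 480 arrangements keep them apart.

480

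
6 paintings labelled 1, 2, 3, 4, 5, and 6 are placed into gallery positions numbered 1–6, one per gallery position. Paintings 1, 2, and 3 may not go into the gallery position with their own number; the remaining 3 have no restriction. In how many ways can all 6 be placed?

426

Let Aᵢ (for i ∈ {1, 2, 3}) be the placements that put painting i in its forbidden gallery position. Any j of these fix j positions, leaving (6−j)! ways to fill the rest, and there are C(3,j) ways to pick which j.
By inclusion–exclusion, the number of valid placements is Σ_{j=0}^{3} (−1)^j C(3,j)·(6−j)!.
Computing: 720 − 360 + 72 − 6 = 426.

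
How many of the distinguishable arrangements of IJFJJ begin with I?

4

With the first slot taken by I, it remains to arrange the other 4 letters (JFJJ).
Those 4 letters have J appearing 3 times, giving (4)!/(3!) = 4.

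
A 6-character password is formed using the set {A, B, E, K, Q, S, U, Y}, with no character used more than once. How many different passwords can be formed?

With no repetition, fill the 6 characters in order: 8 choices, then 7, down to 3.
8 × 7 × 6 × 5 × 4 × 3 = 20160.

20160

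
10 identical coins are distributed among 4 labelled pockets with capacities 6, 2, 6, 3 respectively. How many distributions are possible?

Without the upper bounds there are C(13,3) = 286 ways to split 10 among 4 pockets.
Subtract solutions that violate a single cap (substitute x_i' = x_i − (cap_i+1)): x_1 ≥ 7 gives C(6,3) = 20; x_2 ≥ 3 gives C(10,3) = 120; x_3 ≥ 7 gives C(6,3) = 20; x_4 ≥ 4 gives C(9,3) = 84. Together 244.
Add back pairs where two caps are both exceeded: 1 + 0 + 0 + 1 + 20 + 0 = 22.
By inclusion–exclusion the count is 286 − 244 + 22 = 64.

64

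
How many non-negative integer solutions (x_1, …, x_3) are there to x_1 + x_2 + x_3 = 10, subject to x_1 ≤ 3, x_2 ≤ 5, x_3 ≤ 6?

Ignoring the caps, the number of non-negative solutions to x_1+…+x_3 = 10 is C(12,2) = 66.
Subtract solutions that violate a single cap (substitute x_i' = x_i − (cap_i+1)): x_1 ≥ 4 gives C(8,2) = 28; x_2 ≥ 6 gives C(6,2) = 15; x_3 ≥ 7 gives C(5,2) = 10. Together 53.
Add back pairs where two caps are both exceeded: 1 + 0 + 0 = 1.
By inclusion–exclusion the count is 66 − 53 + 1 = 14.

14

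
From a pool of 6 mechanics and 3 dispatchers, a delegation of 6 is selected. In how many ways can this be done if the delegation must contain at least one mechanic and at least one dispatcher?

Total 6-person selections from all 9: C(9,6) = 84.
Selections missing a whole group: no mechanics → C(3,6) = 0; no dispatchers → C(6,6) = 1.
Both groups omitted at once is impossible, so 84 − 1 = 83.

83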